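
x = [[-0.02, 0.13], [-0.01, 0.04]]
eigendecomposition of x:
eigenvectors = [[(0.96+0j),(0.96-0j)], [(0.22+0.15j),(0.22-0.15j)]]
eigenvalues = [(0.01+0.02j), (0.01-0.02j)]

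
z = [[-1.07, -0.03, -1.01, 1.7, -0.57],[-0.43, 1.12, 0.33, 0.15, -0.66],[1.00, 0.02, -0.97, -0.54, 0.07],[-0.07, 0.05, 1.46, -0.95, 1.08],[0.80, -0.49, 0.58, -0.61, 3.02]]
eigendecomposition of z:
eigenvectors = [[0.02+0.00j, 0.68+0.00j, 0.68-0.00j, -0.67+0.00j, (0.06+0j)], [(0.31+0j), (0.06+0.1j), (0.06-0.1j), 0.03+0.00j, (0.95+0j)], [(0.02+0j), (-0.22-0.46j), -0.22+0.46j, (-0.44+0j), 0j], [-0.24+0.00j, -0.28+0.40j, -0.28-0.40j, -0.57+0.00j, 0.17+0.00j], [(-0.92+0j), -0.15+0.07j, (-0.15-0.07j), (0.15+0j), (0.25+0j)]]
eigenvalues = [(2.99+0j), (-1.31+1.61j), (-1.31-1.61j), (-0.17+0j), (0.95+0j)]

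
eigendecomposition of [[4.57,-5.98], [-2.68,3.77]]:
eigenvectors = [[0.86, 0.8],[-0.52, 0.59]]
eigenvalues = [8.19, 0.15]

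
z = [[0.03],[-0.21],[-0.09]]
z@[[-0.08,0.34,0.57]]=[[-0.0,0.01,0.02],[0.02,-0.07,-0.12],[0.01,-0.03,-0.05]]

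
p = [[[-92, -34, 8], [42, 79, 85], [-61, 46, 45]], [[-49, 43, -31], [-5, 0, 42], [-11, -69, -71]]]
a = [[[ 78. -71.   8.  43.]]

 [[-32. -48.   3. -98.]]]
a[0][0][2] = 8.0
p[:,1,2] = [85, 42]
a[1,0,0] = -32.0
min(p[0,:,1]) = -34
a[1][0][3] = -98.0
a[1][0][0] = -32.0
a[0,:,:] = [[78.0, -71.0, 8.0, 43.0]]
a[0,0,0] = 78.0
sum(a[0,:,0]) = 78.0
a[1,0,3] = -98.0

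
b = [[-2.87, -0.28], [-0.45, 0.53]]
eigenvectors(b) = [[-0.99, 0.08], [-0.13, -1.00]]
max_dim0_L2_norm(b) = 2.91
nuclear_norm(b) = 3.48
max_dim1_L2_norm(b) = 2.88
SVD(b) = [[-0.99, -0.14], [-0.14, 0.99]] @ diag([2.9118259050805677, 0.5656588181065813]) @ [[1.0, 0.07], [-0.07, 1.00]]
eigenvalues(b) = [-2.91, 0.57]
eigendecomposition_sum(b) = [[-2.88, -0.23], [-0.38, -0.03]] + [[0.01, -0.05], [-0.07, 0.56]]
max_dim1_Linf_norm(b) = 2.87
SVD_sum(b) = [[-2.88, -0.20], [-0.41, -0.03]] + [[0.01,-0.08], [-0.04,0.56]]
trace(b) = -2.34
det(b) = -1.65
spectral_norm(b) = 2.91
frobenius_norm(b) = 2.97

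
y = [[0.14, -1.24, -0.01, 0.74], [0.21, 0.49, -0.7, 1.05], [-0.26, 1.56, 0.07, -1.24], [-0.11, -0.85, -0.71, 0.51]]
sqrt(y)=[[(0.15-0.21j), (-0.7+0.03j), (-0.3-0.35j), 0.64-0.31j],[0.15+0.03j, (0.98-0j), (-0.3+0.05j), 0.43+0.04j],[(-0.13+0.33j), 0.77-0.05j, 0.52+0.57j, -0.94+0.50j],[(0.06+0.23j), (-0.31-0.03j), -0.42+0.40j, 0.68+0.35j]]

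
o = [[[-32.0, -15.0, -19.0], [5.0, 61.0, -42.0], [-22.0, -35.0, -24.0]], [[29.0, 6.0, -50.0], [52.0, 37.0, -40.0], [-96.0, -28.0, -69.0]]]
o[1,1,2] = -40.0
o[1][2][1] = -28.0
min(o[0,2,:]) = -35.0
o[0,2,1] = -35.0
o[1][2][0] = -96.0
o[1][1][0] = 52.0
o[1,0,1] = 6.0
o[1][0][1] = 6.0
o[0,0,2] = -19.0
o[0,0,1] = -15.0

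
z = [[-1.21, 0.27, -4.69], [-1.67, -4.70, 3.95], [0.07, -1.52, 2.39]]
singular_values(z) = [7.72, 3.52, 0.22]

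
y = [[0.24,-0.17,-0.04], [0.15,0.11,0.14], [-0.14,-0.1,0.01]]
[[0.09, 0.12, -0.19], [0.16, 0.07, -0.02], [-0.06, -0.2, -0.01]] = y @ [[0.48, 0.83, -0.39], [-0.02, 0.70, 0.62], [0.63, -0.95, -0.2]]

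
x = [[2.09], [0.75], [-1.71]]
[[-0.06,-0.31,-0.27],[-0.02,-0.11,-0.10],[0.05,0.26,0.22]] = x @[[-0.03, -0.15, -0.13]]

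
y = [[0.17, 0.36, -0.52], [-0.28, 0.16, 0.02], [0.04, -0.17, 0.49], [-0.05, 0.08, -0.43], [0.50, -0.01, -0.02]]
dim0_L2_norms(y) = [0.6, 0.44, 0.83]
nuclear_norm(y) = 1.73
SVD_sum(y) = [[0.08, 0.27, -0.58], [0.0, 0.01, -0.01], [-0.06, -0.21, 0.46], [0.05, 0.17, -0.37], [0.01, 0.03, -0.07]] + [[0.08, -0.01, 0.01], [-0.29, 0.04, -0.02], [0.09, -0.01, 0.01], [-0.09, 0.01, -0.01], [0.49, -0.06, 0.04]] + [[0.01,0.10,0.05], [0.01,0.12,0.06], [0.0,0.05,0.03], [-0.01,-0.10,-0.05], [0.00,0.02,0.01]]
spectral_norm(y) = 0.92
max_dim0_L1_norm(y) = 1.48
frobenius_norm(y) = 1.12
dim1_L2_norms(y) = [0.65, 0.32, 0.52, 0.44, 0.5]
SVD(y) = [[-0.7, -0.14, -0.53], [-0.02, 0.5, -0.59], [0.55, -0.16, -0.27], [-0.45, 0.15, 0.53], [-0.08, -0.83, -0.11]] @ diag([0.918514375038908, 0.5973131284945606, 0.21851400269759355]) @ [[-0.12, -0.42, 0.9], [-0.99, 0.13, -0.07], [-0.08, -0.90, -0.43]]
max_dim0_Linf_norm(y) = 0.52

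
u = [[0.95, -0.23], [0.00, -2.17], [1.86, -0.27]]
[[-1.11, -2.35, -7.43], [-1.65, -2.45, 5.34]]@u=[[-14.87, 7.36], [8.36, 4.25]]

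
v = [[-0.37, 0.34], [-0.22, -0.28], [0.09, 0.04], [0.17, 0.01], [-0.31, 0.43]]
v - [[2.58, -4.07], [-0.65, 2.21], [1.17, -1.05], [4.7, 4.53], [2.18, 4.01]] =[[-2.95, 4.41], [0.43, -2.49], [-1.08, 1.09], [-4.53, -4.52], [-2.49, -3.58]]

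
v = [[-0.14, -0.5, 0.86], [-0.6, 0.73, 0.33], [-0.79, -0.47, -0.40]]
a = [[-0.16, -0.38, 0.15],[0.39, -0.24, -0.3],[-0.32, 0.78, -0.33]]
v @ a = [[-0.45,0.84,-0.15], [0.28,0.31,-0.42], [0.07,0.10,0.15]]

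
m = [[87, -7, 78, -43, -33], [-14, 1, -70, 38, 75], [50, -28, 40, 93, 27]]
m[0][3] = -43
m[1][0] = -14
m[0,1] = -7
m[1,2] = -70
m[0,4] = -33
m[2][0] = 50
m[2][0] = 50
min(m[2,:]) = -28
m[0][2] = 78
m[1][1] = 1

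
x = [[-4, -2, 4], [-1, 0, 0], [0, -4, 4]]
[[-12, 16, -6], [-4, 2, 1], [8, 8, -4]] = x @ [[4, -2, -1], [-2, 0, -3], [0, 2, -4]]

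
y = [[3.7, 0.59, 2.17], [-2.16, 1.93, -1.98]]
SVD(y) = [[-0.8, 0.6], [0.60, 0.80]] @ diag([5.2090261961949045, 1.980895274201856]) @ [[-0.82,  0.13,  -0.56], [0.25,  0.96,  -0.14]]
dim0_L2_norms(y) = [4.28, 2.02, 2.94]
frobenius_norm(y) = 5.57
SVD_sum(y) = [[3.4, -0.55, 2.34], [-2.56, 0.41, -1.76]] + [[0.30,1.14,-0.17], [0.40,1.52,-0.22]]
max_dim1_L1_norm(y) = 6.46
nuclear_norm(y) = 7.19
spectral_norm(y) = 5.21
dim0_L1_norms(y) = [5.86, 2.52, 4.15]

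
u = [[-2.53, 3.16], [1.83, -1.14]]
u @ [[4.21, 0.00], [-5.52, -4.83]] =[[-28.09, -15.26], [14.0, 5.51]]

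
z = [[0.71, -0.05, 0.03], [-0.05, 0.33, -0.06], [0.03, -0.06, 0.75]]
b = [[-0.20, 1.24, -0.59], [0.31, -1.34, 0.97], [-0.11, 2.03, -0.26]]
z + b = [[0.51,  1.19,  -0.56],[0.26,  -1.01,  0.91],[-0.08,  1.97,  0.49]]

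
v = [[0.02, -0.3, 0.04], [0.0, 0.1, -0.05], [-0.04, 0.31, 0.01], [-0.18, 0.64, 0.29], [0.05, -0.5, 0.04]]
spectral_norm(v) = 0.96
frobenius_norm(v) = 0.99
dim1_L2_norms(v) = [0.3, 0.11, 0.31, 0.73, 0.5]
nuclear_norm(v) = 1.22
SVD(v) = [[-0.3, -0.40, 0.54], [0.09, 0.27, 0.74], [0.32, 0.2, -0.3], [0.74, -0.66, 0.09], [-0.51, -0.55, -0.25]] @ diag([0.9569209569863762, 0.2583894265921191, 0.00609805753285927]) @ [[-0.18,0.96,0.19],[0.29,0.24,-0.93],[-0.94,-0.12,-0.32]]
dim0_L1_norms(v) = [0.29, 1.85, 0.43]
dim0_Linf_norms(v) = [0.18, 0.64, 0.29]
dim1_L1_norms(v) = [0.36, 0.15, 0.36, 1.11, 0.59]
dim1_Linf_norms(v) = [0.3, 0.1, 0.31, 0.64, 0.5]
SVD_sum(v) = [[0.05, -0.28, -0.05], [-0.02, 0.08, 0.02], [-0.06, 0.3, 0.06], [-0.13, 0.68, 0.13], [0.09, -0.47, -0.09]] + [[-0.03, -0.02, 0.09], [0.02, 0.02, -0.06], [0.02, 0.01, -0.05], [-0.05, -0.04, 0.16], [-0.04, -0.03, 0.13]] + [[-0.0, -0.00, -0.00], [-0.0, -0.0, -0.00], [0.00, 0.00, 0.0], [-0.0, -0.0, -0.0], [0.00, 0.0, 0.00]]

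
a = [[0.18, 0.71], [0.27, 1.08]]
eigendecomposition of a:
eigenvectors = [[-0.97, -0.55], [0.24, -0.84]]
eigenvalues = [0.0, 1.26]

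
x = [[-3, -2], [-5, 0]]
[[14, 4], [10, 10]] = x@[[-2, -2], [-4, 1]]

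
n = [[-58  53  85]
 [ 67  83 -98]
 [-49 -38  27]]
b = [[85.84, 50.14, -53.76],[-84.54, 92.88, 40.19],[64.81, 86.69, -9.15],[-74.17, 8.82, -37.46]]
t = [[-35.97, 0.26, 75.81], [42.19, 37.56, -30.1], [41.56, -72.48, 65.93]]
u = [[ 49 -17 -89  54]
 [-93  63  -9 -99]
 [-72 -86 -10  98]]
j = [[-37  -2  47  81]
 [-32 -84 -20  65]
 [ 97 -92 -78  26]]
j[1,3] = 65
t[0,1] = 0.26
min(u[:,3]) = -99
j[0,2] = 47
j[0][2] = 47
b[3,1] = 8.82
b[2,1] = 86.69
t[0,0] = -35.97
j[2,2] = -78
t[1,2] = -30.1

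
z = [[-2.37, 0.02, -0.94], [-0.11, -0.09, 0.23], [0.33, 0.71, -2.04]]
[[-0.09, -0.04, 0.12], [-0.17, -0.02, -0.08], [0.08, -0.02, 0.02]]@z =[[0.26, 0.09, -0.17], [0.38, -0.06, 0.32], [-0.18, 0.02, -0.12]]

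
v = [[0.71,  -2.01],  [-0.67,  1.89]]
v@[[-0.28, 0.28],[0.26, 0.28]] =[[-0.72,-0.36], [0.68,0.34]]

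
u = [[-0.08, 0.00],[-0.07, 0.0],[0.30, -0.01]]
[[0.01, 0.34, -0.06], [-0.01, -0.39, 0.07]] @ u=[[-0.04, 0.00], [0.05, -0.0]]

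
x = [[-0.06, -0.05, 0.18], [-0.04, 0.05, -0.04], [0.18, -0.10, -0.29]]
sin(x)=[[-0.06,-0.05,0.18], [-0.04,0.05,-0.04], [0.18,-0.10,-0.28]]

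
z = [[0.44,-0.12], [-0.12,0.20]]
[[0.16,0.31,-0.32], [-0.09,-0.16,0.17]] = z @ [[0.3, 0.58, -0.60], [-0.25, -0.47, 0.49]]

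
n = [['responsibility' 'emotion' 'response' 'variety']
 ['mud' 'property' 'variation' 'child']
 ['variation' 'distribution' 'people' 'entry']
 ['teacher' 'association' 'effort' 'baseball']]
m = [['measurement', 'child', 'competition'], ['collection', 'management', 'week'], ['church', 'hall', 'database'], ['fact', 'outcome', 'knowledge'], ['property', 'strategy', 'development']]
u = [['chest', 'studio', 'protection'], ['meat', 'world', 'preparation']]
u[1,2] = 'preparation'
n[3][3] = 'baseball'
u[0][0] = 'chest'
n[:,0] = ['responsibility', 'mud', 'variation', 'teacher']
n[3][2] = 'effort'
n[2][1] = 'distribution'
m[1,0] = 'collection'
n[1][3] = 'child'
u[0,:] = ['chest', 'studio', 'protection']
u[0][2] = 'protection'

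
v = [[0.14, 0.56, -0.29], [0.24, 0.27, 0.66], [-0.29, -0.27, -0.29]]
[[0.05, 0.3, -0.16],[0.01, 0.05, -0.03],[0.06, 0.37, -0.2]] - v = [[-0.09, -0.26, 0.13], [-0.23, -0.22, -0.69], [0.35, 0.64, 0.09]]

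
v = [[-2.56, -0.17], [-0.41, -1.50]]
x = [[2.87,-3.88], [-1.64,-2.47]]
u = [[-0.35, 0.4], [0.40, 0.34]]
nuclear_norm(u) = 1.06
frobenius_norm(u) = 0.75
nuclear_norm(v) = 4.07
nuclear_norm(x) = 7.68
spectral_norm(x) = 4.98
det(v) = 3.77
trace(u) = -0.01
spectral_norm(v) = 2.64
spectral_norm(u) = 0.53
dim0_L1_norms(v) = [2.97, 1.67]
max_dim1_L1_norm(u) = 0.75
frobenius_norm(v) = 3.00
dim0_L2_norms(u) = [0.53, 0.52]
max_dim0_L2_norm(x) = 4.6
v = x @ u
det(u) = -0.28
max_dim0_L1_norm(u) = 0.75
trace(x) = 0.40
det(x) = -13.45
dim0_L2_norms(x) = [3.31, 4.6]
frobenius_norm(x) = 5.66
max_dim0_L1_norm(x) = 6.35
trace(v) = -4.06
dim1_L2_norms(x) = [4.83, 2.96]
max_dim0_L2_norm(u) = 0.53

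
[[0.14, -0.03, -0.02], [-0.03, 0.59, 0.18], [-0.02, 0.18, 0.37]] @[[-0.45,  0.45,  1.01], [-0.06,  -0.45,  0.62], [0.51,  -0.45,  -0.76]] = [[-0.07, 0.09, 0.14], [0.07, -0.36, 0.2], [0.19, -0.26, -0.19]]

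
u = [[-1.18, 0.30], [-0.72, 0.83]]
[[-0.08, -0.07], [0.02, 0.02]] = u @ [[0.1, 0.08], [0.11, 0.09]]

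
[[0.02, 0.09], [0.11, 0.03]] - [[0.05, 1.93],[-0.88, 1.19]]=[[-0.03, -1.84], [0.99, -1.16]]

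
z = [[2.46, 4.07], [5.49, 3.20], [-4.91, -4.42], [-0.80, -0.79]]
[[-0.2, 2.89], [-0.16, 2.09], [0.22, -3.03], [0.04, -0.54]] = z @ [[0.0, -0.05], [-0.05, 0.74]]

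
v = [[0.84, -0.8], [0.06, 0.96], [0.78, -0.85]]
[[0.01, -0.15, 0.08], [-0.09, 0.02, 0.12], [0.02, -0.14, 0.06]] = v @ [[-0.07, -0.15, 0.20], [-0.09, 0.03, 0.11]]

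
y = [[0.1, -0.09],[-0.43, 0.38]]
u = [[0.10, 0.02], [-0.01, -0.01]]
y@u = [[0.01,0.00], [-0.05,-0.01]]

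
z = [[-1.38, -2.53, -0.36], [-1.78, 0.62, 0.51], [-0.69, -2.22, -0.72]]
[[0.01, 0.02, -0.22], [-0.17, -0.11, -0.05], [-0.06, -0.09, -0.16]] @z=[[0.1,  0.48,  0.16], [0.46,  0.47,  0.04], [0.35,  0.45,  0.09]]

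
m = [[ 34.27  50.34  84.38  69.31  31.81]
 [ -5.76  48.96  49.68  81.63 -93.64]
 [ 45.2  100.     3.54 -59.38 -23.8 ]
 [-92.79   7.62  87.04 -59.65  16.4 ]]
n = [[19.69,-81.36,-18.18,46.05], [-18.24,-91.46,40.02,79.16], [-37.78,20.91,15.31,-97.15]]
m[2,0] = 45.2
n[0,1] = -81.36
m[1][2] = 49.68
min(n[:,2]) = -18.18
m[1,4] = -93.64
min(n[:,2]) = -18.18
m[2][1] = 100.0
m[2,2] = 3.54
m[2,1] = 100.0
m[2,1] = 100.0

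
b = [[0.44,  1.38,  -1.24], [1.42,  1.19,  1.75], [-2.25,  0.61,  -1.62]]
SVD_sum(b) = [[-0.37, -0.01, -0.37], [1.61, 0.06, 1.6], [-1.93, -0.07, -1.92]] + [[0.47, 1.61, -0.53], [0.25, 0.86, -0.28], [0.12, 0.41, -0.13]] + [[0.35, -0.21, -0.34], [-0.44, 0.27, 0.44], [-0.44, 0.27, 0.43]]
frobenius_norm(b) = 4.26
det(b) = -7.97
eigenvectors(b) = [[0.43,  -0.77,  -0.77], [-0.45,  -0.51,  0.11], [0.78,  0.39,  0.63]]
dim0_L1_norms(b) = [4.11, 3.18, 4.61]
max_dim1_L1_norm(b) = 4.48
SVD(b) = [[0.15, 0.86, -0.49],[-0.63, 0.46, 0.62],[0.76, 0.22, 0.61]] @ diag([3.583057137293672, 2.040136802574569, 1.0904785085776294]) @ [[-0.71, -0.02, -0.70], [0.27, 0.92, -0.30], [-0.65, 0.4, 0.64]]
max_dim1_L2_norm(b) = 2.84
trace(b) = 0.01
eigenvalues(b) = [-3.22, 1.98, 1.25]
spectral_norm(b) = 3.58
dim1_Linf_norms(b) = [1.38, 1.75, 2.25]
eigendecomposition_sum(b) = [[-0.83,0.41,-1.09], [0.86,-0.43,1.13], [-1.49,0.74,-1.97]] + [[0.93, 2.18, 0.74],[0.61, 1.44, 0.49],[-0.48, -1.12, -0.38]] + [[0.34, -1.21, -0.89], [-0.05, 0.18, 0.13], [-0.28, 0.99, 0.73]]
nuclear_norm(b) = 6.71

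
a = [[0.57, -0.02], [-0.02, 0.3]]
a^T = [[0.57, -0.02], [-0.02, 0.30]]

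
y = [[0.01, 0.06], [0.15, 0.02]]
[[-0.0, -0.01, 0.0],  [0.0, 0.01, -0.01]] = y @ [[0.03, 0.1, -0.04], [-0.01, -0.12, 0.03]]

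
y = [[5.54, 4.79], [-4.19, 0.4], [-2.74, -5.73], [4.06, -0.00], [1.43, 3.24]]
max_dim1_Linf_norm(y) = 5.73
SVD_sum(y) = [[5.40, 4.95], [-2.08, -1.9], [-4.34, -3.98], [2.21, 2.02], [2.39, 2.19]] + [[0.14,-0.16], [-2.11,2.3], [1.60,-1.75], [1.85,-2.02], [-0.96,1.05]]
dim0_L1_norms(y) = [17.96, 14.16]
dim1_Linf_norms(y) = [5.54, 4.19, 5.73, 4.06, 3.24]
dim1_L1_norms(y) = [10.33, 4.59, 8.47, 4.06, 4.67]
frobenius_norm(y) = 11.86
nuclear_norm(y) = 15.76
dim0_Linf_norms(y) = [5.54, 5.73]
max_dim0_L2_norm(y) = 8.62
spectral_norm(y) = 10.76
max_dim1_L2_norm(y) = 7.32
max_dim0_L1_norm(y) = 17.96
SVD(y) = [[-0.68, 0.04], [0.26, -0.63], [0.55, 0.47], [-0.28, 0.55], [-0.3, -0.28]] @ diag([10.757475728259772, 4.9995115717339695]) @ [[-0.74, -0.68],  [0.68, -0.74]]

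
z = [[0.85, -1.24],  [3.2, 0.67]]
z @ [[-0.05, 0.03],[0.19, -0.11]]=[[-0.28, 0.16], [-0.03, 0.02]]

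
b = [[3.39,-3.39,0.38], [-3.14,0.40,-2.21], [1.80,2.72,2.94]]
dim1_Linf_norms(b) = [3.39, 3.14, 2.94]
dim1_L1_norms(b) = [7.16, 5.75, 7.46]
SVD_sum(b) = [[3.27, -0.96, 1.85],[-3.21, 0.94, -1.81],[1.89, -0.56, 1.07]] + [[0.09, -2.45, -1.44],  [0.02, -0.58, -0.34],  [-0.12, 3.25, 1.91]] + [[0.03,0.02,-0.04], [0.04,0.04,-0.06], [0.03,0.02,-0.04]]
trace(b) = 6.73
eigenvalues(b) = [(5.53+0j), (0.6+0.44j), (0.6-0.44j)]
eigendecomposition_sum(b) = [[(4.36+0j),(-1.75+0j),(2.13-0j)], [(-2.73-0j),1.10+0.00j,-1.34+0.00j], [0.16+0.00j,-0.06+0.00j,(0.08-0j)]] + [[-0.48+0.80j,-0.82+1.33j,(-0.88+0.96j)], [(-0.2+0.59j),(-0.35+0.99j),(-0.44+0.75j)], [0.82-1.15j,(1.39-1.91j),1.43-1.35j]] + [[-0.48-0.80j,-0.82-1.33j,(-0.88-0.96j)], [-0.20-0.59j,-0.35-0.99j,-0.44-0.75j], [(0.82+1.15j),1.39+1.91j,1.43+1.35j]]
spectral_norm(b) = 5.88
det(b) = 3.04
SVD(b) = [[-0.66, -0.6, 0.46],[0.65, -0.14, 0.75],[-0.38, 0.79, 0.48]] @ diag([5.877705708677278, 4.770236081666147, 0.10827431529657033]) @ [[-0.84, 0.25, -0.48], [-0.03, 0.86, 0.51], [0.54, 0.44, -0.72]]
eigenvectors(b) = [[(-0.85+0j), (0.52-0.04j), (0.52+0.04j)], [0.53+0.00j, (0.33-0.1j), (0.33+0.1j)], [-0.03+0.00j, -0.78+0.00j, -0.78-0.00j]]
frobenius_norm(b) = 7.57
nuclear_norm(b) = 10.76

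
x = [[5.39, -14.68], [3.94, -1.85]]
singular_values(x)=[15.95, 3.0]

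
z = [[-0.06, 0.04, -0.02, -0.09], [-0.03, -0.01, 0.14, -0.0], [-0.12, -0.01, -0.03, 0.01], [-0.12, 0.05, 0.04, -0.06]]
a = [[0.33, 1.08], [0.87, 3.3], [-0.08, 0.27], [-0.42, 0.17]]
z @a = [[0.05,0.05], [-0.03,-0.03], [-0.05,-0.17], [0.03,0.04]]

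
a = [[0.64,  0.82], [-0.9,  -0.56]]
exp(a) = [[1.44, 0.80], [-0.88, 0.26]]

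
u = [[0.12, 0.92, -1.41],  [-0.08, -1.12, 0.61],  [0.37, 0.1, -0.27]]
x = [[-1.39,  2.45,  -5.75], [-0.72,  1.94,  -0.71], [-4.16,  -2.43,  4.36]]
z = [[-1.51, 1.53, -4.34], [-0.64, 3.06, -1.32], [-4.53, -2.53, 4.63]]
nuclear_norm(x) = 13.91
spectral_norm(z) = 7.85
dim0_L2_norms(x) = [4.44, 3.96, 7.25]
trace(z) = 6.18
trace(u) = -1.27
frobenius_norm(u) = 2.17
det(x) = -50.90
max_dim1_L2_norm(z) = 6.95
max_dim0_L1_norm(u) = 2.29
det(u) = -0.36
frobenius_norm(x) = 9.38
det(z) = -69.86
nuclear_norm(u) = 2.93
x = z + u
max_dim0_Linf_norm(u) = 1.41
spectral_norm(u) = 2.08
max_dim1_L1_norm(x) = 10.95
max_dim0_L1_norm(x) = 10.82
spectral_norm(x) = 8.28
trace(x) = 4.91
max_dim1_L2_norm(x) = 6.5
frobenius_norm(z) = 9.13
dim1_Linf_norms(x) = [5.75, 1.94, 4.36]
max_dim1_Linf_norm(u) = 1.41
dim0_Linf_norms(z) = [4.53, 3.06, 4.63]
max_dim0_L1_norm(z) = 10.29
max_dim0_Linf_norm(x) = 5.75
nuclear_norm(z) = 14.14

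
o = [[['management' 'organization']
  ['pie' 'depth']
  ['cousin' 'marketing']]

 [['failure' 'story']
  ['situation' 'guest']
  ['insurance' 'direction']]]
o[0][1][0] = 'pie'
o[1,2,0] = 'insurance'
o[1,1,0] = 'situation'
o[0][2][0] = 'cousin'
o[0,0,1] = 'organization'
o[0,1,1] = 'depth'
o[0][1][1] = 'depth'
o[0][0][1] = 'organization'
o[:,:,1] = [['organization', 'depth', 'marketing'], ['story', 'guest', 'direction']]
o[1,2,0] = 'insurance'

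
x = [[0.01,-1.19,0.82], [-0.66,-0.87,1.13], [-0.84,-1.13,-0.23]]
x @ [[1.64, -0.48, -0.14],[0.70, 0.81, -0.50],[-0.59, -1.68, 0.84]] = [[-1.30, -2.35, 1.28], [-2.36, -2.29, 1.48], [-2.03, -0.13, 0.49]]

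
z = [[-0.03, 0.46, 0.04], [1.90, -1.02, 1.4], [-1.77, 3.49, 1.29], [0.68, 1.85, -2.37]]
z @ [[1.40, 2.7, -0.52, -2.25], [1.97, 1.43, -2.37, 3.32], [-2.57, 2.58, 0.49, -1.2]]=[[0.76,0.68,-1.06,1.55], [-2.95,7.28,2.12,-9.34], [1.08,3.54,-6.72,14.02], [10.69,-1.63,-5.90,7.46]]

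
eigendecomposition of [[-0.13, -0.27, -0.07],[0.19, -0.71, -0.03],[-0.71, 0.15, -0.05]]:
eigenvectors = [[-0.21, -0.44, 0.49], [-0.09, -0.17, 0.75], [0.97, -0.88, 0.43]]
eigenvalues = [0.09, -0.38, -0.6]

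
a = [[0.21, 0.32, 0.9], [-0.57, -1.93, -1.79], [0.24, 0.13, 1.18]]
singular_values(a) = [3.0, 0.81, 0.0]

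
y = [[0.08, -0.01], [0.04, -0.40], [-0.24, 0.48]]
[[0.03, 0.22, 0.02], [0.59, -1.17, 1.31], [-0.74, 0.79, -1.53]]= y @ [[0.13,  3.15,  -0.22], [-1.47,  3.23,  -3.3]]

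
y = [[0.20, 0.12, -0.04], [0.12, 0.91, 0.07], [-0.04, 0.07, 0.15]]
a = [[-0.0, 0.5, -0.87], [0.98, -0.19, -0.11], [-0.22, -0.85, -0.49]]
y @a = [[0.13, 0.11, -0.17], [0.88, -0.17, -0.24], [0.04, -0.16, -0.05]]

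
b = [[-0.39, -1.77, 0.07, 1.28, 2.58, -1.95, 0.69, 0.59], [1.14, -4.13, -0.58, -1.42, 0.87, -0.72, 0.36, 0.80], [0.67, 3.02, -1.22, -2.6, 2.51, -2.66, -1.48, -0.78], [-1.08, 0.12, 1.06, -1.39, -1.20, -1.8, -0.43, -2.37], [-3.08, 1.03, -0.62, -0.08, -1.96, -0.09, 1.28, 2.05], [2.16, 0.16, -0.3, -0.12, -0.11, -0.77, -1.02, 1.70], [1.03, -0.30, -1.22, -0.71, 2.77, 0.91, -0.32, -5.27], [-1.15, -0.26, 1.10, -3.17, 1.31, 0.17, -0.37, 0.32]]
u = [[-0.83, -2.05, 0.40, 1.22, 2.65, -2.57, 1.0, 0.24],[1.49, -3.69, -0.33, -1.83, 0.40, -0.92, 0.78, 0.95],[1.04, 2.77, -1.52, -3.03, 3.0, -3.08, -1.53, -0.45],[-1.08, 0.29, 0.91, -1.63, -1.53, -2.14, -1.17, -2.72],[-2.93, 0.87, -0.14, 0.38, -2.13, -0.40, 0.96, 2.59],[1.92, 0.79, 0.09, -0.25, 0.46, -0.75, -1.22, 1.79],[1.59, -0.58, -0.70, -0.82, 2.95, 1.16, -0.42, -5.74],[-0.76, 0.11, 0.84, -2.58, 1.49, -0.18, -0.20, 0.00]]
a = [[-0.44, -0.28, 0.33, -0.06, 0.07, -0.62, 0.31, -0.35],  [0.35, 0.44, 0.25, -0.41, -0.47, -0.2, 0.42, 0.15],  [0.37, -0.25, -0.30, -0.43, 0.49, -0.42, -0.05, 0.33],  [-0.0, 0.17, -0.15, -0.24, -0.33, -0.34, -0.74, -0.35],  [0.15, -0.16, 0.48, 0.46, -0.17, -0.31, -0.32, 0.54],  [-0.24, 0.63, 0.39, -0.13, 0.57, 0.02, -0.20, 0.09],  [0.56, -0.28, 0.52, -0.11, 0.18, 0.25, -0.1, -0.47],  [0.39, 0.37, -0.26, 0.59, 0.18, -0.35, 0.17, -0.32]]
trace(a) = -1.11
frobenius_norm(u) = 13.92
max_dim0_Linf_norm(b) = 5.27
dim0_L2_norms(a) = [1.0, 1.0, 1.0, 1.0, 1.0, 1.0, 1.0, 1.0]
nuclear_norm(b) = 32.31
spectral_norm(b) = 7.85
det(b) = -2089.82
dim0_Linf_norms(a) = [0.56, 0.63, 0.52, 0.59, 0.57, 0.62, 0.74, 0.54]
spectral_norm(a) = 1.01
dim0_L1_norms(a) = [2.5, 2.58, 2.68, 2.43, 2.46, 2.51, 2.31, 2.6]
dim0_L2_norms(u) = [4.53, 5.23, 2.15, 4.92, 5.85, 4.86, 2.82, 7.17]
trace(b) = -9.86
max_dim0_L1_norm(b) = 13.88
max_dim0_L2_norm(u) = 7.17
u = a + b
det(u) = -2773.51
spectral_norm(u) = 8.74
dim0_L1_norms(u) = [11.64, 11.15, 4.93, 11.74, 14.61, 11.2, 7.28, 14.48]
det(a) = 1.00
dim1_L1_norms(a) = [2.46, 2.69, 2.64, 2.32, 2.59, 2.27, 2.47, 2.63]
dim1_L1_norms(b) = [9.32, 10.02, 14.94, 9.45, 10.19, 6.34, 12.53, 7.85]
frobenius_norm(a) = 2.83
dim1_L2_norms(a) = [1.0, 1.0, 1.0, 1.0, 1.0, 1.0, 1.0, 1.0]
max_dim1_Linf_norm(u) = 5.74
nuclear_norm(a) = 8.00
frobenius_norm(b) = 13.11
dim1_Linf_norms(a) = [0.62, 0.47, 0.49, 0.74, 0.54, 0.63, 0.56, 0.59]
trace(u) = -10.97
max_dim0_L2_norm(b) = 6.49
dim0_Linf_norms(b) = [3.08, 4.13, 1.22, 3.17, 2.77, 2.66, 1.48, 5.27]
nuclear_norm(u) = 33.67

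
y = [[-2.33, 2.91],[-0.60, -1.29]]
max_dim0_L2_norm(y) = 3.18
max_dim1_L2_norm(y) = 3.73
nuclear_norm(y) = 5.04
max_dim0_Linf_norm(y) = 2.91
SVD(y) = [[-0.98, 0.19], [0.19, 0.98]] @ diag([3.787794648007122, 1.2544766655974917]) @ [[0.57, -0.82],[-0.82, -0.57]]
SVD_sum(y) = [[-2.14, 3.05], [0.41, -0.58]] + [[-0.19,  -0.14], [-1.01,  -0.71]]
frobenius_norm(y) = 3.99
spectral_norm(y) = 3.79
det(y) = 4.75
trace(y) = -3.62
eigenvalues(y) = [(-1.81+1.21j), (-1.81-1.21j)]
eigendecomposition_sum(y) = [[(-1.17+0.22j), (1.46+2.17j)], [(-0.3-0.45j), (-0.64+0.99j)]] + [[-1.17-0.22j, 1.46-2.17j], [(-0.3+0.45j), -0.64-0.99j]]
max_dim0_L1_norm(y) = 4.2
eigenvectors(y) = [[(0.91+0j), 0.91-0.00j], [0.16+0.38j, 0.16-0.38j]]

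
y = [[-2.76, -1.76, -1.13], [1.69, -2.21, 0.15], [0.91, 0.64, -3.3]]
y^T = [[-2.76, 1.69, 0.91], [-1.76, -2.21, 0.64], [-1.13, 0.15, -3.3]]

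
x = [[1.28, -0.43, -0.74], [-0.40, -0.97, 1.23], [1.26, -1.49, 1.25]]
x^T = [[1.28, -0.40, 1.26], [-0.43, -0.97, -1.49], [-0.74, 1.23, 1.25]]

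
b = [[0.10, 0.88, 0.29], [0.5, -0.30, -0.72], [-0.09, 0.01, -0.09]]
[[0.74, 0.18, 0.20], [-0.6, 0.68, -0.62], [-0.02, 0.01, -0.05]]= b @ [[-0.14, 0.62, -0.20],[0.71, 0.36, 0.02],[0.44, -0.67, 0.71]]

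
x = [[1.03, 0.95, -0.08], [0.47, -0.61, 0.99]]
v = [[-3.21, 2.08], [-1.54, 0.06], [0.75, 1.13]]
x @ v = [[-4.83,2.11], [0.17,2.06]]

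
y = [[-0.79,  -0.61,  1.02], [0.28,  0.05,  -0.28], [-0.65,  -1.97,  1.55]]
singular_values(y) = [2.92, 0.63, 0.0]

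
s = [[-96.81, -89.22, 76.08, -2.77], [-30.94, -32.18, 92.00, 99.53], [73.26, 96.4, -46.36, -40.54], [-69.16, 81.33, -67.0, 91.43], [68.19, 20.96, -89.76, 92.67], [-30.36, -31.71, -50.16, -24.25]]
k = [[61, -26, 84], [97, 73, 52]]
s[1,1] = -32.18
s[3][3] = 91.43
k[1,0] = 97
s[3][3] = 91.43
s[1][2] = 92.0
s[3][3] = 91.43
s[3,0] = -69.16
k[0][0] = 61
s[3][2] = -67.0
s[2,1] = 96.4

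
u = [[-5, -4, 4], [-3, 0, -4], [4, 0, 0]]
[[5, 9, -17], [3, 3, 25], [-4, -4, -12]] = u @ [[-1, -1, -3], [0, -1, 4], [0, 0, -4]]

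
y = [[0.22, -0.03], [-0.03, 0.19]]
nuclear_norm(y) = 0.41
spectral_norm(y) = 0.24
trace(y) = 0.41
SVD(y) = [[-0.85, 0.53],[0.53, 0.85]] @ diag([0.23854101966249683, 0.17145898033750318]) @ [[-0.85, 0.53],  [0.53, 0.85]]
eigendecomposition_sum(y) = [[0.17, -0.11], [-0.11, 0.07]] + [[0.05,0.08], [0.08,0.12]]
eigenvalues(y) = [0.24, 0.17]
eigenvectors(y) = [[0.85, 0.53], [-0.53, 0.85]]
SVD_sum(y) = [[0.17, -0.11], [-0.11, 0.07]] + [[0.05, 0.08], [0.08, 0.12]]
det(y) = 0.04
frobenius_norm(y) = 0.29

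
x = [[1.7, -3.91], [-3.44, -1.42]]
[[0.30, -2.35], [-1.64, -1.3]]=x @ [[0.43, 0.11],[0.11, 0.65]]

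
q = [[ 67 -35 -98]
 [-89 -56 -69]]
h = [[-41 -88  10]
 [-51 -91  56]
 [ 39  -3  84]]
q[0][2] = -98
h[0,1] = -88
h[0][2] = 10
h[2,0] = 39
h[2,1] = -3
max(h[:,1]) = -3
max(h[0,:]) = 10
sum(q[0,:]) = -66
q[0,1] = -35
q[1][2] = -69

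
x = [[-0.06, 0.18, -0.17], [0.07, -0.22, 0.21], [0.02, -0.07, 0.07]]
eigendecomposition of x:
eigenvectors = [[0.62, -0.67, -0.17], [-0.75, -0.61, 0.64], [-0.23, -0.42, 0.75]]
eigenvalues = [-0.21, -0.0, 0.01]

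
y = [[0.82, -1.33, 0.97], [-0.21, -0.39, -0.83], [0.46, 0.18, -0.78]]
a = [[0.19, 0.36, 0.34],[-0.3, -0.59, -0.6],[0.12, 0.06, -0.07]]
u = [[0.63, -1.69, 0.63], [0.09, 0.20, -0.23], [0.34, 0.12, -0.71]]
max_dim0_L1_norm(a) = 1.01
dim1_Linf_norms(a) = [0.36, 0.6, 0.12]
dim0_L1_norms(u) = [1.06, 2.01, 1.57]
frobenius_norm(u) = 2.09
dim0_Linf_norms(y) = [0.82, 1.33, 0.97]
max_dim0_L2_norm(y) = 1.5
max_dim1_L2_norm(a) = 0.89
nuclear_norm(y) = 3.57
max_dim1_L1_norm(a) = 1.49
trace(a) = -0.47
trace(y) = -0.35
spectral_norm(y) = 1.91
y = a + u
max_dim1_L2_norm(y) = 1.84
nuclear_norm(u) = 2.78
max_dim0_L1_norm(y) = 2.58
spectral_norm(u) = 1.94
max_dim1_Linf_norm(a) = 0.6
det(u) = -0.08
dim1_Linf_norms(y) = [1.33, 0.83, 0.78]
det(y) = 1.23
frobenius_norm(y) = 2.26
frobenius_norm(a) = 1.05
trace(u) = 0.12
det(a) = -0.00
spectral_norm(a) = 1.04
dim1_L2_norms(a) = [0.53, 0.89, 0.15]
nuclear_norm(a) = 1.19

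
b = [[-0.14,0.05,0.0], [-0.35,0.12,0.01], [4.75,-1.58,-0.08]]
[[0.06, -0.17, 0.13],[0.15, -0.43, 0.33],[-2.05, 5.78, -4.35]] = b@[[-0.37, 1.17, -0.5], [0.18, -0.13, 1.24], [0.07, -0.17, 0.19]]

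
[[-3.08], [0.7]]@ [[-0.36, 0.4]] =[[1.11,-1.23], [-0.25,0.28]]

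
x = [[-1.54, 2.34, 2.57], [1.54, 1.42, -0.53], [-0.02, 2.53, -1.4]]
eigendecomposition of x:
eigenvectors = [[(0.63+0j), (0.8+0j), 0.80-0.00j], [(0.66+0j), -0.31-0.05j, (-0.31+0.05j)], [0.41+0.00j, 0.13+0.50j, 0.13-0.50j]]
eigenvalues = [(2.57+0j), (-2.05+1.45j), (-2.05-1.45j)]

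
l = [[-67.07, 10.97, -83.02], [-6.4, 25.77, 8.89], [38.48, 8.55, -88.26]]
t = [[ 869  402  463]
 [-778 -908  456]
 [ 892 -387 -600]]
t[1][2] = 456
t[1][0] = -778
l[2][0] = 38.48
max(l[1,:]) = 25.77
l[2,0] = 38.48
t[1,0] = -778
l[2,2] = -88.26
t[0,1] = 402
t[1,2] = 456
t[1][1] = -908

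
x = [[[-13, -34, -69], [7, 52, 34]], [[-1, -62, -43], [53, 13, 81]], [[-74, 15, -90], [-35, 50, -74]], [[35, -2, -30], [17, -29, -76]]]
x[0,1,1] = 52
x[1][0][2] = -43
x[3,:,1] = [-2, -29]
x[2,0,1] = 15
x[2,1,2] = -74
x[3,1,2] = -76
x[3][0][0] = 35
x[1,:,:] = [[-1, -62, -43], [53, 13, 81]]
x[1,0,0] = -1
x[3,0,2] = -30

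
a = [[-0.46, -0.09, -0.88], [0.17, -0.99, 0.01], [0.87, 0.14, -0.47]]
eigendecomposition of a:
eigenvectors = [[(-0.7+0j), -0.70-0.00j, 0.07+0.00j], [-0.05+0.10j, -0.05-0.10j, -0.99+0.00j], [0.01+0.70j, (0.01-0.7j), 0.14+0.00j]]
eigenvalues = [(-0.46+0.89j), (-0.46-0.89j), (-1+0j)]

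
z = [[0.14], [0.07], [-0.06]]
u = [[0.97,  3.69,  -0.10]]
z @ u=[[0.14,0.52,-0.01],  [0.07,0.26,-0.01],  [-0.06,-0.22,0.01]]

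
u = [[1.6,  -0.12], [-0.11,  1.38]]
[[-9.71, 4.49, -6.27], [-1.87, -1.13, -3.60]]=u@ [[-6.21, 2.76, -4.14], [-1.85, -0.60, -2.94]]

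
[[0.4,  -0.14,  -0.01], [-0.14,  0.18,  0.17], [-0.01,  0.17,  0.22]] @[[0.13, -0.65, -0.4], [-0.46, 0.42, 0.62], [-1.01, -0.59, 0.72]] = [[0.13, -0.31, -0.25], [-0.27, 0.07, 0.29], [-0.3, -0.05, 0.27]]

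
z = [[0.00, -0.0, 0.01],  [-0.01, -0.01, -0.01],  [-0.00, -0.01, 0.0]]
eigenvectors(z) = [[0.58, -0.58, 0.58], [-0.58, 0.58, -0.58], [-0.58, 0.58, 0.58]]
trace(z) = -0.01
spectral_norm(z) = 0.02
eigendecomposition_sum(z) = [[-171514.98, -171514.98, 0.00], [171514.98, 171514.98, -0.00], [171514.98, 171514.98, -0.00]] + [[171514.98, 171514.98, 0.00], [-171514.99, -171514.99, -0.0], [-171514.98, -171514.99, -0.00]] + [[0.00, -0.0, 0.0],  [-0.00, 0.00, -0.0],  [0.0, -0.00, 0.0]]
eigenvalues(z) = [-0.01, -0.01, 0.01]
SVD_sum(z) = [[0.0, 0.00, 0.00], [-0.01, -0.01, -0.01], [-0.00, -0.00, -0.00]] + [[0.0, -0.0, 0.00], [0.0, 0.0, 0.0], [0.00, -0.00, 0.0]] + [[-0.00, 0.00, 0.0],[-0.0, 0.0, 0.00],[0.0, -0.00, -0.0]]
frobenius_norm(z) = 0.02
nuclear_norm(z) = 0.03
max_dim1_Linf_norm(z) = 0.01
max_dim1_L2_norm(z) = 0.02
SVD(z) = [[-0.33, 0.71, -0.63], [0.89, 0.00, -0.46], [0.33, 0.71, 0.63]] @ diag([0.019318516525781364, 0.009999999999999998, 0.005176380902050415]) @ [[-0.46,-0.63,-0.63], [0.00,-0.71,0.71], [0.89,-0.33,-0.33]]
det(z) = 0.00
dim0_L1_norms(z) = [0.01, 0.02, 0.02]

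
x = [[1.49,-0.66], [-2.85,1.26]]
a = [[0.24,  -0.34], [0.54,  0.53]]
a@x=[[1.33, -0.59], [-0.71, 0.31]]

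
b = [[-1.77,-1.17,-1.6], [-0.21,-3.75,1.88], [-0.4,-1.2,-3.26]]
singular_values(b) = [4.25, 4.16, 1.24]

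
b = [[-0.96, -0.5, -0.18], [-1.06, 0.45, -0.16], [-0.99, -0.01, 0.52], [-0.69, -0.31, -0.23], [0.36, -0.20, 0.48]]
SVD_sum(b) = [[-0.99, -0.05, -0.05],[-1.04, -0.05, -0.05],[-0.96, -0.05, -0.05],[-0.71, -0.04, -0.04],[0.37, 0.02, 0.02]] + [[-0.00, -0.06, 0.1], [0.01, 0.17, -0.3], [-0.01, -0.24, 0.41], [0.00, 0.01, -0.02], [-0.01, -0.26, 0.44]] + [[0.03,  -0.39,  -0.23], [-0.03,  0.33,  0.19], [-0.02,  0.28,  0.16], [0.02,  -0.29,  -0.17], [-0.0,  0.04,  0.02]]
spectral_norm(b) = 1.91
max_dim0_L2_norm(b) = 1.91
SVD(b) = [[-0.52, 0.15, -0.6], [-0.55, -0.44, 0.51], [-0.50, 0.60, 0.43], [-0.37, -0.04, -0.44], [0.20, 0.65, 0.06]] @ diag([1.9097411870781185, 0.7842501202779604, 0.7544801834518011]) @ [[1.00, 0.05, 0.05], [-0.02, -0.5, 0.86], [-0.07, 0.86, 0.50]]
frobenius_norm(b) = 2.20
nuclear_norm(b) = 3.45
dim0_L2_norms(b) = [1.91, 0.77, 0.78]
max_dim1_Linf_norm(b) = 1.06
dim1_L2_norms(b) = [1.1, 1.16, 1.12, 0.79, 0.63]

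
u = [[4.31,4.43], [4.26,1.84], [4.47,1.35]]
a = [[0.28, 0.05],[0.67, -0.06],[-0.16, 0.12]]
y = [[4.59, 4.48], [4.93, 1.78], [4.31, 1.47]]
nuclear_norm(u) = 10.83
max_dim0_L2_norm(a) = 0.74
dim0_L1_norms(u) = [13.04, 7.62]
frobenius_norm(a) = 0.76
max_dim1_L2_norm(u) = 6.18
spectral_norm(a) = 0.75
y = a + u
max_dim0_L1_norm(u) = 13.04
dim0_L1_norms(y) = [13.83, 7.73]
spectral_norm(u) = 8.80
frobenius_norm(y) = 9.45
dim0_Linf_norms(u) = [4.47, 4.43]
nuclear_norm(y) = 11.26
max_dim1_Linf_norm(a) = 0.67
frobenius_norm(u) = 9.03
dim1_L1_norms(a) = [0.33, 0.73, 0.28]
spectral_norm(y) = 9.23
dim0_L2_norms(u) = [7.53, 4.98]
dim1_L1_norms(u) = [8.74, 6.1, 5.82]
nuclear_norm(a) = 0.88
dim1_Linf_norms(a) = [0.28, 0.67, 0.16]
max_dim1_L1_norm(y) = 9.07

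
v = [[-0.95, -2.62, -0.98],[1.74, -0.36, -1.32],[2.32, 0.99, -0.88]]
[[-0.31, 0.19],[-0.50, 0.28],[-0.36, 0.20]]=v@[[-0.11, 0.06], [0.08, -0.05], [0.21, -0.12]]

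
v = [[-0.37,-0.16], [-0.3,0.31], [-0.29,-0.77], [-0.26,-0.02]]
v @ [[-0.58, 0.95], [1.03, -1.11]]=[[0.05, -0.17], [0.49, -0.63], [-0.62, 0.58], [0.13, -0.22]]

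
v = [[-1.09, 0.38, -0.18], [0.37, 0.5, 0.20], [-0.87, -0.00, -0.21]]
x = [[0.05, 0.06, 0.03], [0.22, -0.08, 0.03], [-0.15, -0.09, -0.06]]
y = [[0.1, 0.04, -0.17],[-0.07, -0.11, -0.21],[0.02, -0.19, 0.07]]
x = y @ v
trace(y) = 0.06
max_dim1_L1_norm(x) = 0.33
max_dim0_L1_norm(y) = 0.45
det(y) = -0.01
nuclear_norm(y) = 0.62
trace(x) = -0.09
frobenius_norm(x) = 0.31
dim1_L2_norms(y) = [0.2, 0.25, 0.2]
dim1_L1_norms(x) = [0.14, 0.33, 0.3]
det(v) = -0.00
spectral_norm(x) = 0.28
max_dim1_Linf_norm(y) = 0.21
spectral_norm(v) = 1.49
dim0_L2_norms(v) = [1.44, 0.63, 0.34]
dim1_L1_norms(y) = [0.31, 0.39, 0.28]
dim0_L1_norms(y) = [0.19, 0.34, 0.45]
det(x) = -0.00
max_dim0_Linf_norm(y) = 0.21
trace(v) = -0.80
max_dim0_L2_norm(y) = 0.28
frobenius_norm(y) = 0.38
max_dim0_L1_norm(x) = 0.42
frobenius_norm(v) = 1.61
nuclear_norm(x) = 0.42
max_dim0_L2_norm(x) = 0.27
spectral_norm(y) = 0.28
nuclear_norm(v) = 2.11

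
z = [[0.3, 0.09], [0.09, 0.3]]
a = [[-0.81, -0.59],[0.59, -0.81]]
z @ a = [[-0.19,-0.25], [0.10,-0.3]]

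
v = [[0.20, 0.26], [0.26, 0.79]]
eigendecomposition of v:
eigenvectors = [[-0.94,-0.35], [0.35,-0.94]]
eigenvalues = [0.1, 0.89]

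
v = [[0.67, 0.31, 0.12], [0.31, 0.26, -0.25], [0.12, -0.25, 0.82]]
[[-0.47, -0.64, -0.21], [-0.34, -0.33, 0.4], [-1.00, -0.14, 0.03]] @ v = [[-0.54, -0.26, -0.07], [-0.28, -0.29, 0.37], [-0.71, -0.35, -0.06]]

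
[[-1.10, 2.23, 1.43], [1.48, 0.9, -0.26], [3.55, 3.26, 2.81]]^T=[[-1.1,1.48,3.55], [2.23,0.9,3.26], [1.43,-0.26,2.81]]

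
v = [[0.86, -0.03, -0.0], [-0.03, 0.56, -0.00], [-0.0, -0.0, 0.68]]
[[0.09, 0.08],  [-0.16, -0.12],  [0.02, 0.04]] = v @ [[0.09, 0.08], [-0.28, -0.21], [0.03, 0.06]]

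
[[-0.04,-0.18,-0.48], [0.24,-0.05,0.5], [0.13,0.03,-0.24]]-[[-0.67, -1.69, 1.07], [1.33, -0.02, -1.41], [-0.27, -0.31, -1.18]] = [[0.63,1.51,-1.55], [-1.09,-0.03,1.91], [0.40,0.34,0.94]]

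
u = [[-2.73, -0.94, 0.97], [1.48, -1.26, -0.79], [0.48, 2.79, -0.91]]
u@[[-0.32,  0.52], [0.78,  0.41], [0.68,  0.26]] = [[0.8, -1.55], [-1.99, 0.05], [1.4, 1.16]]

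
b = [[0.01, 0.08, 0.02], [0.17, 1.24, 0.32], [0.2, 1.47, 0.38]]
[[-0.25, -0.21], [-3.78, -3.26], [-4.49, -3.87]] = b @ [[2.99, 1.9],[-2.90, -2.69],[-2.16, -0.78]]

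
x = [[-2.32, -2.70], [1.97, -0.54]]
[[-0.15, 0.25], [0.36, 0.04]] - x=[[2.17, 2.95], [-1.61, 0.58]]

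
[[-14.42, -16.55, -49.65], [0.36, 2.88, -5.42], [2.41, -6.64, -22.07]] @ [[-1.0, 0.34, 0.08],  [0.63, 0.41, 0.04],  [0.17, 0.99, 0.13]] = [[-4.45, -60.84, -8.27], [0.53, -4.06, -0.56], [-10.35, -23.75, -2.94]]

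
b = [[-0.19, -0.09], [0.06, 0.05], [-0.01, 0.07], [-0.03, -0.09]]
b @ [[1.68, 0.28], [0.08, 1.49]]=[[-0.33,-0.19], [0.10,0.09], [-0.01,0.10], [-0.06,-0.14]]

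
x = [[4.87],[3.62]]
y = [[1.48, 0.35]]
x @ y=[[7.21,  1.70], [5.36,  1.27]]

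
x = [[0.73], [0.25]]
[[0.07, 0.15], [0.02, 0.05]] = x @ [[0.1,0.20]]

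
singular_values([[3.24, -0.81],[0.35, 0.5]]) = [3.35, 0.57]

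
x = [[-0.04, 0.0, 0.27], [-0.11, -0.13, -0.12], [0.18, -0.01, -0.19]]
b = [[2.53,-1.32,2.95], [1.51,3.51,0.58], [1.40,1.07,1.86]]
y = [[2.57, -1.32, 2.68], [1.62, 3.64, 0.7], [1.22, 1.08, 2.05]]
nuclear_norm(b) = 9.10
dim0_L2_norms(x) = [0.21, 0.13, 0.35]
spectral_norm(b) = 4.83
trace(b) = 7.90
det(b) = 7.85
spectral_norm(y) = 4.85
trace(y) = 8.26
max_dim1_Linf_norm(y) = 3.64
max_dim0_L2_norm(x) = 0.35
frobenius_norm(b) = 6.19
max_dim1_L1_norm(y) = 6.57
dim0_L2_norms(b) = [3.26, 3.9, 3.54]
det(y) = 13.28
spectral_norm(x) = 0.37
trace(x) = -0.36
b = y + x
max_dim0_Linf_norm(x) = 0.27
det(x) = 0.01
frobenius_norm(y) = 6.23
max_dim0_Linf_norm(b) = 3.51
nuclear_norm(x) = 0.65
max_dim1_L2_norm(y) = 4.05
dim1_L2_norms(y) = [3.94, 4.05, 2.62]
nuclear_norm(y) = 9.40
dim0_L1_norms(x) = [0.33, 0.14, 0.58]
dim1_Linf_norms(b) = [2.95, 3.51, 1.86]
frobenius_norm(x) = 0.43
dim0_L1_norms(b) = [5.44, 5.9, 5.39]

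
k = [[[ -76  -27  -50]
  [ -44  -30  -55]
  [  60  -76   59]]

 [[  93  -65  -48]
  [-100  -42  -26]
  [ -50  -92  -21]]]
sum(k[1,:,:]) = -351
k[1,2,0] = -50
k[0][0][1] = -27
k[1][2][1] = -92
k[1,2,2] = -21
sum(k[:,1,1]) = -72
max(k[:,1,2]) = -26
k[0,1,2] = -55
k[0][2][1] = -76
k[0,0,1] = -27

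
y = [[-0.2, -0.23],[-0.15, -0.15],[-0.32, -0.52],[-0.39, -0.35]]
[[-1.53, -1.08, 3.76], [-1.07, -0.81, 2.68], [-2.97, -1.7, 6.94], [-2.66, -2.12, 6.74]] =y@[[3.76, 5.58, -11.86], [3.4, -0.16, -6.04]]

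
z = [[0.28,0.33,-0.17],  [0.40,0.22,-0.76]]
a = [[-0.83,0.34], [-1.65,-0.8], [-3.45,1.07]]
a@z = [[-0.1, -0.20, -0.12], [-0.78, -0.72, 0.89], [-0.54, -0.90, -0.23]]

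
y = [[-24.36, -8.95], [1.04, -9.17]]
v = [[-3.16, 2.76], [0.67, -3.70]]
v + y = [[-27.52, -6.19], [1.71, -12.87]]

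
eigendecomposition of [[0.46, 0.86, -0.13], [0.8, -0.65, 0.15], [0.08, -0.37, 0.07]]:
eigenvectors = [[0.45, -0.89, -0.04], [-0.83, -0.45, 0.17], [-0.31, 0.11, 0.98]]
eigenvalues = [-1.03, 0.91, 0.0]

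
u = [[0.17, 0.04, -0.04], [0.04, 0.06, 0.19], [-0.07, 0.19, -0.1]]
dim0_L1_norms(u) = [0.28, 0.29, 0.33]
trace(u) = 0.13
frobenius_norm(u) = 0.35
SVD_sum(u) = [[0.00,-0.01,0.01], [0.05,-0.07,0.1], [-0.07,0.11,-0.16]] + [[0.02,0.06,0.03],[0.04,0.12,0.06],[0.03,0.08,0.04]] + [[0.15, -0.01, -0.08], [-0.05, 0.0, 0.03], [-0.03, 0.0, 0.01]]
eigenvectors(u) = [[(-0.13+0j), 0.81+0.00j, (0.81-0j)], [0.55+0.00j, 0.25+0.44j, 0.25-0.44j], [-0.83+0.00j, -0.03+0.30j, (-0.03-0.3j)]]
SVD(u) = [[-0.04, 0.36, -0.93], [-0.54, 0.78, 0.32], [0.84, 0.52, 0.16]] @ diag([0.24015375693215202, 0.18743550662860975, 0.17774730345704048]) @ [[-0.37,0.52,-0.77], [0.30,0.85,0.44], [-0.88,0.07,0.47]]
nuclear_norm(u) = 0.61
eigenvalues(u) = [(-0.24+0j), (0.18+0.01j), (0.18-0.01j)]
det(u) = -0.01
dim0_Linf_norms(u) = [0.17, 0.19, 0.19]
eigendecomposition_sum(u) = [[-0.01+0.00j, (0.02-0j), (-0.03-0j)], [(0.03-0j), -0.07+0.00j, (0.11+0j)], [(-0.04+0j), 0.11-0.00j, (-0.16-0j)]] + [[0.09+0.04j, 0.01-0.11j, -0.01-0.08j], [0.01+0.06j, (0.07-0.03j), 0.04-0.03j], [-0.02+0.03j, 0.04+0.01j, 0.03-0.00j]] + [[0.09-0.04j, (0.01+0.11j), -0.01+0.08j], [(0.01-0.06j), 0.07+0.03j, 0.04+0.03j], [(-0.02-0.03j), 0.04-0.01j, (0.03+0j)]]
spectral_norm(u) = 0.24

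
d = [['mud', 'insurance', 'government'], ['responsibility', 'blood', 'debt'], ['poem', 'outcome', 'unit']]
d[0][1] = 'insurance'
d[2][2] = 'unit'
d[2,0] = 'poem'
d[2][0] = 'poem'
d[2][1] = 'outcome'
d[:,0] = ['mud', 'responsibility', 'poem']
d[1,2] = 'debt'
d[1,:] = ['responsibility', 'blood', 'debt']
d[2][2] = 'unit'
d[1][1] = 'blood'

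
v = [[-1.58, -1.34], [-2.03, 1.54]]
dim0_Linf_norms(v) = [2.03, 1.54]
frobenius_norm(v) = 3.28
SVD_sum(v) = [[-0.97, 0.35], [-2.29, 0.82]] + [[-0.61, -1.69], [0.26, 0.72]]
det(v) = -5.15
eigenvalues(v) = [-2.29, 2.25]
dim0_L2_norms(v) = [2.57, 2.04]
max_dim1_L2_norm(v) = 2.55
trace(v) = -0.04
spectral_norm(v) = 2.64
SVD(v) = [[-0.39, -0.92], [-0.92, 0.39]] @ diag([2.641842492790924, 1.9506840449658258]) @ [[0.94, -0.34],[0.34, 0.94]]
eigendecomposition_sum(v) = [[-1.93, -0.68], [-1.02, -0.36]] + [[0.35, -0.66], [-1.01, 1.9]]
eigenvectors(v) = [[-0.88, 0.33], [-0.47, -0.94]]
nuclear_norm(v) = 4.59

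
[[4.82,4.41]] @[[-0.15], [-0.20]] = [[-1.6]]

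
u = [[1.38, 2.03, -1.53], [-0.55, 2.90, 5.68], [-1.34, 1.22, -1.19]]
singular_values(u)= [6.45, 3.0, 1.86]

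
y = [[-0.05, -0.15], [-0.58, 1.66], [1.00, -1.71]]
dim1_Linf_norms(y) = [0.15, 1.66, 1.71]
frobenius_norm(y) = 2.65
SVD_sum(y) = [[0.05, -0.1], [-0.75, 1.58], [0.84, -1.78]] + [[-0.1,  -0.05],[0.17,  0.08],[0.16,  0.07]]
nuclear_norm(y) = 2.92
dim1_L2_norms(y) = [0.16, 1.76, 1.98]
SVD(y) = [[0.04,0.40], [-0.66,-0.68], [0.75,-0.62]] @ diag([2.639106229987544, 0.27607663218920536]) @ [[0.43, -0.9], [-0.9, -0.43]]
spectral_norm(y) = 2.64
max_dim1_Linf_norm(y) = 1.71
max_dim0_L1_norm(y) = 3.52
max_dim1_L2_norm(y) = 1.98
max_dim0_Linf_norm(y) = 1.71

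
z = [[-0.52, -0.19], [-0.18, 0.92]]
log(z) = [[-0.60+3.09j, -0.07+0.40j], [-0.07+0.38j, -0.07+0.05j]]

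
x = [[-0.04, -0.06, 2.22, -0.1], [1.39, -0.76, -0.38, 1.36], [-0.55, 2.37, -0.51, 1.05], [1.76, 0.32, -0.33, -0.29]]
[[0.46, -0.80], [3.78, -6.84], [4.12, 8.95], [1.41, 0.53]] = x @ [[1.07, -0.85], [1.02, 4.32], [0.36, -0.34], [2.36, -1.84]]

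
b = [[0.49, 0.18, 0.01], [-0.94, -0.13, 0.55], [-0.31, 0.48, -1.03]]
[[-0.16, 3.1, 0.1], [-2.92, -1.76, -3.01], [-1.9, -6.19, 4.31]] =b @ [[2.65, 4.97, 0.56],[-7.94, 3.38, -0.71],[-2.65, 6.09, -4.68]]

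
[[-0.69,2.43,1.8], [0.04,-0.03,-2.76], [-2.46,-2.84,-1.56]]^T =[[-0.69, 0.04, -2.46], [2.43, -0.03, -2.84], [1.80, -2.76, -1.56]]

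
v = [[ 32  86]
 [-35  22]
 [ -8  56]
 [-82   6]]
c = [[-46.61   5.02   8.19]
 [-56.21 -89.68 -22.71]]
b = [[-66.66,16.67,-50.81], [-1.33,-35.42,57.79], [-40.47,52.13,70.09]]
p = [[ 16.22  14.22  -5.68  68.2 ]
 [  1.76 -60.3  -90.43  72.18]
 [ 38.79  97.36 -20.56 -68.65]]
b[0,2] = -50.81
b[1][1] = -35.42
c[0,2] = 8.19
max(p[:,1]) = 97.36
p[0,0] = 16.22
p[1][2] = -90.43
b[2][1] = 52.13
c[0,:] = [-46.61, 5.02, 8.19]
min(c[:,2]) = -22.71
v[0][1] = 86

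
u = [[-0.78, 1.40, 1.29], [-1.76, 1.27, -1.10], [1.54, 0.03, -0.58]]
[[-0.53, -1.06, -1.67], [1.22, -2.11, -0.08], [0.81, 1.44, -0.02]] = u @ [[0.2, 0.96, -0.2], [0.51, -0.28, -0.81], [-0.84, 0.06, -0.54]]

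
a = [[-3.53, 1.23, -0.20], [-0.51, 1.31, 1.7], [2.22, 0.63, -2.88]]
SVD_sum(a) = [[-2.62, 0.52, 1.56], [-1.28, 0.25, 0.76], [2.73, -0.54, -1.63]] + [[-0.91, 0.72, -1.76], [0.33, -0.26, 0.63], [-0.72, 0.57, -1.39]] + [[-0.00, -0.01, -0.0],  [0.44, 1.31, 0.31],  [0.20, 0.61, 0.14]]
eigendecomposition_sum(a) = [[(-1.78+0.25j), (0.45+0.17j), -0.16-0.88j], [-0.30-1.16j, (-0.08+0.31j), (0.58-0.18j)], [1.10+3.07j, (0.13-0.86j), (-1.51+0.62j)]] + [[(-1.78-0.25j), (0.45-0.17j), (-0.16+0.88j)], [(-0.3+1.16j), -0.08-0.31j, 0.58+0.18j], [(1.1-3.07j), (0.13+0.86j), (-1.51-0.62j)]] + [[0.02-0.00j,0.33+0.00j,(0.13-0j)], [(0.09-0j),1.46+0.00j,0.55-0.00j], [0.02-0.00j,0.37+0.00j,0.14-0.00j]]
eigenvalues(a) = [(-3.36+1.18j), (-3.36-1.18j), (1.62+0j)]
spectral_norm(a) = 4.72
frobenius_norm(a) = 5.70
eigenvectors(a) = [[(-0.09+0.45j), (-0.09-0.45j), (0.22+0j)], [-0.31-0.03j, (-0.31+0.03j), 0.95+0.00j], [0.83+0.00j, 0.83-0.00j, (0.24+0j)]]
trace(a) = -5.10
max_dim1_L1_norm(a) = 5.73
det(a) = 20.58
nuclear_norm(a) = 9.07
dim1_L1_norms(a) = [4.96, 3.52, 5.73]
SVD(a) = [[-0.66, 0.75, -0.01],[-0.32, -0.27, 0.91],[0.68, 0.6, 0.42]] @ diag([4.71967524902102, 2.789387272171223, 1.5632287707266534]) @ [[0.85,-0.17,-0.50], [-0.43,0.34,-0.84], [0.31,0.92,0.22]]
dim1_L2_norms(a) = [3.74, 2.21, 3.69]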